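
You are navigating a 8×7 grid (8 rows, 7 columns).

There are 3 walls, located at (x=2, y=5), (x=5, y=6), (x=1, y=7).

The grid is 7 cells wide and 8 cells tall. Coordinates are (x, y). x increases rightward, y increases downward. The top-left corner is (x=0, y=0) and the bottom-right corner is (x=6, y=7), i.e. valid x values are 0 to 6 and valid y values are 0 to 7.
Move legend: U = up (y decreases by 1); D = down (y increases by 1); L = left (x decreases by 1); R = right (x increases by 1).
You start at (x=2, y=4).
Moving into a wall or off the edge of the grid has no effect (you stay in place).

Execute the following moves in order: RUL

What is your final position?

Start: (x=2, y=4)
  R (right): (x=2, y=4) -> (x=3, y=4)
  U (up): (x=3, y=4) -> (x=3, y=3)
  L (left): (x=3, y=3) -> (x=2, y=3)
Final: (x=2, y=3)

Answer: Final position: (x=2, y=3)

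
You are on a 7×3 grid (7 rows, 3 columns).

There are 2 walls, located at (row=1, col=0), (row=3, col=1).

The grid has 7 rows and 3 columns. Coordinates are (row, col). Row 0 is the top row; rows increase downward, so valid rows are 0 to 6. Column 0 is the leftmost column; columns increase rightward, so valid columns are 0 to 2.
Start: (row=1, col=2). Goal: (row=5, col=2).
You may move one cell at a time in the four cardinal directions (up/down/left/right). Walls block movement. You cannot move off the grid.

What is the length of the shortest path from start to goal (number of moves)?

Answer: Shortest path length: 4

Derivation:
BFS from (row=1, col=2) until reaching (row=5, col=2):
  Distance 0: (row=1, col=2)
  Distance 1: (row=0, col=2), (row=1, col=1), (row=2, col=2)
  Distance 2: (row=0, col=1), (row=2, col=1), (row=3, col=2)
  Distance 3: (row=0, col=0), (row=2, col=0), (row=4, col=2)
  Distance 4: (row=3, col=0), (row=4, col=1), (row=5, col=2)  <- goal reached here
One shortest path (4 moves): (row=1, col=2) -> (row=2, col=2) -> (row=3, col=2) -> (row=4, col=2) -> (row=5, col=2)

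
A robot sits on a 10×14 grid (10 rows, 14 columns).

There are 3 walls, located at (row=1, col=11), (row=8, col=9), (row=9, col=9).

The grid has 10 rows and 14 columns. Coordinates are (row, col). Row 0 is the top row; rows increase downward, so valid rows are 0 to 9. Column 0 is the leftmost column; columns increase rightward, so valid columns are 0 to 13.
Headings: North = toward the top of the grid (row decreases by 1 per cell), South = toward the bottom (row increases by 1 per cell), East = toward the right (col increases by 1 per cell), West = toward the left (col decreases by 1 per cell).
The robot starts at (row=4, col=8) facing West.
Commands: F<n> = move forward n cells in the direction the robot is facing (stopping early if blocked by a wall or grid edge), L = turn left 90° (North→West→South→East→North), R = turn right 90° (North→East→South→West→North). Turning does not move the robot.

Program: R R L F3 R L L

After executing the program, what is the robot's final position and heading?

Answer: Final position: (row=1, col=8), facing West

Derivation:
Start: (row=4, col=8), facing West
  R: turn right, now facing North
  R: turn right, now facing East
  L: turn left, now facing North
  F3: move forward 3, now at (row=1, col=8)
  R: turn right, now facing East
  L: turn left, now facing North
  L: turn left, now facing West
Final: (row=1, col=8), facing West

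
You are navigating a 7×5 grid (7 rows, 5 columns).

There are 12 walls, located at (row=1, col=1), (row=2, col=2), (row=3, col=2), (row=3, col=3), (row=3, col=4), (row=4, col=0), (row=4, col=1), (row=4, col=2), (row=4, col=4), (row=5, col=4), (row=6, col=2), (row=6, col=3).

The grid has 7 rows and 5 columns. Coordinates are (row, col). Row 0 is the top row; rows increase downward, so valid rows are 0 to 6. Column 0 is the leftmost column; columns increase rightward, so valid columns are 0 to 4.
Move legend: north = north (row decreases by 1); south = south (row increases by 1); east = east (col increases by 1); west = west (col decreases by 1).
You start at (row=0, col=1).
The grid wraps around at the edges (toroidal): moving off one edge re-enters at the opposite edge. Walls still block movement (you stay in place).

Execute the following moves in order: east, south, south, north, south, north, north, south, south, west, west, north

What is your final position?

Start: (row=0, col=1)
  east (east): (row=0, col=1) -> (row=0, col=2)
  south (south): (row=0, col=2) -> (row=1, col=2)
  south (south): blocked, stay at (row=1, col=2)
  north (north): (row=1, col=2) -> (row=0, col=2)
  south (south): (row=0, col=2) -> (row=1, col=2)
  north (north): (row=1, col=2) -> (row=0, col=2)
  north (north): blocked, stay at (row=0, col=2)
  south (south): (row=0, col=2) -> (row=1, col=2)
  south (south): blocked, stay at (row=1, col=2)
  west (west): blocked, stay at (row=1, col=2)
  west (west): blocked, stay at (row=1, col=2)
  north (north): (row=1, col=2) -> (row=0, col=2)
Final: (row=0, col=2)

Answer: Final position: (row=0, col=2)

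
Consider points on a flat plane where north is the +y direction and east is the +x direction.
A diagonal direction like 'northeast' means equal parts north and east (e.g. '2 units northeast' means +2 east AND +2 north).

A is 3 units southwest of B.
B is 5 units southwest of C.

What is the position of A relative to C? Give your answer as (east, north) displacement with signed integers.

Answer: A is at (east=-8, north=-8) relative to C.

Derivation:
Place C at the origin (east=0, north=0).
  B is 5 units southwest of C: delta (east=-5, north=-5); B at (east=-5, north=-5).
  A is 3 units southwest of B: delta (east=-3, north=-3); A at (east=-8, north=-8).
Therefore A relative to C: (east=-8, north=-8).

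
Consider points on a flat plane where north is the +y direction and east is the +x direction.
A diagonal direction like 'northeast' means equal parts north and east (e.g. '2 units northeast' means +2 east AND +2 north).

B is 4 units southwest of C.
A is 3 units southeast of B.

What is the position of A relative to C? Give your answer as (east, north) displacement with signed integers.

Answer: A is at (east=-1, north=-7) relative to C.

Derivation:
Place C at the origin (east=0, north=0).
  B is 4 units southwest of C: delta (east=-4, north=-4); B at (east=-4, north=-4).
  A is 3 units southeast of B: delta (east=+3, north=-3); A at (east=-1, north=-7).
Therefore A relative to C: (east=-1, north=-7).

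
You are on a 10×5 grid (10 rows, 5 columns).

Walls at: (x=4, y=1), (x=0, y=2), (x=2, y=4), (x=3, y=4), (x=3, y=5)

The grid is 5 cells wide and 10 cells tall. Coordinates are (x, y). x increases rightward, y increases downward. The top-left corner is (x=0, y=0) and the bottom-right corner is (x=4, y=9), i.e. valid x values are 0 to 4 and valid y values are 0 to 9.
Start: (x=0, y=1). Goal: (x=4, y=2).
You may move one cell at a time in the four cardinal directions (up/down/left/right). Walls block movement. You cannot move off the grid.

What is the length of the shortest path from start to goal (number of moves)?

BFS from (x=0, y=1) until reaching (x=4, y=2):
  Distance 0: (x=0, y=1)
  Distance 1: (x=0, y=0), (x=1, y=1)
  Distance 2: (x=1, y=0), (x=2, y=1), (x=1, y=2)
  Distance 3: (x=2, y=0), (x=3, y=1), (x=2, y=2), (x=1, y=3)
  Distance 4: (x=3, y=0), (x=3, y=2), (x=0, y=3), (x=2, y=3), (x=1, y=4)
  Distance 5: (x=4, y=0), (x=4, y=2), (x=3, y=3), (x=0, y=4), (x=1, y=5)  <- goal reached here
One shortest path (5 moves): (x=0, y=1) -> (x=1, y=1) -> (x=2, y=1) -> (x=3, y=1) -> (x=3, y=2) -> (x=4, y=2)

Answer: Shortest path length: 5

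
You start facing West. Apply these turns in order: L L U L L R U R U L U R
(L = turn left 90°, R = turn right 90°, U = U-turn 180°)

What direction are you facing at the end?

Start: West
  L (left (90° counter-clockwise)) -> South
  L (left (90° counter-clockwise)) -> East
  U (U-turn (180°)) -> West
  L (left (90° counter-clockwise)) -> South
  L (left (90° counter-clockwise)) -> East
  R (right (90° clockwise)) -> South
  U (U-turn (180°)) -> North
  R (right (90° clockwise)) -> East
  U (U-turn (180°)) -> West
  L (left (90° counter-clockwise)) -> South
  U (U-turn (180°)) -> North
  R (right (90° clockwise)) -> East
Final: East

Answer: Final heading: East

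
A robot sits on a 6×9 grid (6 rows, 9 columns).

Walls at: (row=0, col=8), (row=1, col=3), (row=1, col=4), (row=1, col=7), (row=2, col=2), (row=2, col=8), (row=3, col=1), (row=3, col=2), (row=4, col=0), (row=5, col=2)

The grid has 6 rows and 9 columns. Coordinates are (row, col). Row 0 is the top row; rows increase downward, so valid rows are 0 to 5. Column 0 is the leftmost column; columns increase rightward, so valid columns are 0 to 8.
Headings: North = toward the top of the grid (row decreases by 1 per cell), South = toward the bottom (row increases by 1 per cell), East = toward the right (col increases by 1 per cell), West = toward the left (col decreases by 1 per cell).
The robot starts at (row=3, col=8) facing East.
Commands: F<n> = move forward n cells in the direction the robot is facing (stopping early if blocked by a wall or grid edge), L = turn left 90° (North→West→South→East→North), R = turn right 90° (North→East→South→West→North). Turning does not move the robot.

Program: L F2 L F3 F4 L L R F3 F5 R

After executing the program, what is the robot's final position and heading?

Answer: Final position: (row=5, col=3), facing West

Derivation:
Start: (row=3, col=8), facing East
  L: turn left, now facing North
  F2: move forward 0/2 (blocked), now at (row=3, col=8)
  L: turn left, now facing West
  F3: move forward 3, now at (row=3, col=5)
  F4: move forward 2/4 (blocked), now at (row=3, col=3)
  L: turn left, now facing South
  L: turn left, now facing East
  R: turn right, now facing South
  F3: move forward 2/3 (blocked), now at (row=5, col=3)
  F5: move forward 0/5 (blocked), now at (row=5, col=3)
  R: turn right, now facing West
Final: (row=5, col=3), facing West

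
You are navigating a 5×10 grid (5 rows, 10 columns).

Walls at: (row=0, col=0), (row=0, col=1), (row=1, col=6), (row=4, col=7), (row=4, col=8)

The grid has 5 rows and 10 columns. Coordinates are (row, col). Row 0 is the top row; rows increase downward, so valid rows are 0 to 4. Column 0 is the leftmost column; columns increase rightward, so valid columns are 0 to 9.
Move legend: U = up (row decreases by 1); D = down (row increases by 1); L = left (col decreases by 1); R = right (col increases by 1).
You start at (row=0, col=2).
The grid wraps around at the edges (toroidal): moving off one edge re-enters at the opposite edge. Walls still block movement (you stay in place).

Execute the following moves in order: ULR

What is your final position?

Answer: Final position: (row=4, col=2)

Derivation:
Start: (row=0, col=2)
  U (up): (row=0, col=2) -> (row=4, col=2)
  L (left): (row=4, col=2) -> (row=4, col=1)
  R (right): (row=4, col=1) -> (row=4, col=2)
Final: (row=4, col=2)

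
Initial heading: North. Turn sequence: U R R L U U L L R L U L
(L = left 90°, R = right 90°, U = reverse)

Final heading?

Start: North
  U (U-turn (180°)) -> South
  R (right (90° clockwise)) -> West
  R (right (90° clockwise)) -> North
  L (left (90° counter-clockwise)) -> West
  U (U-turn (180°)) -> East
  U (U-turn (180°)) -> West
  L (left (90° counter-clockwise)) -> South
  L (left (90° counter-clockwise)) -> East
  R (right (90° clockwise)) -> South
  L (left (90° counter-clockwise)) -> East
  U (U-turn (180°)) -> West
  L (left (90° counter-clockwise)) -> South
Final: South

Answer: Final heading: South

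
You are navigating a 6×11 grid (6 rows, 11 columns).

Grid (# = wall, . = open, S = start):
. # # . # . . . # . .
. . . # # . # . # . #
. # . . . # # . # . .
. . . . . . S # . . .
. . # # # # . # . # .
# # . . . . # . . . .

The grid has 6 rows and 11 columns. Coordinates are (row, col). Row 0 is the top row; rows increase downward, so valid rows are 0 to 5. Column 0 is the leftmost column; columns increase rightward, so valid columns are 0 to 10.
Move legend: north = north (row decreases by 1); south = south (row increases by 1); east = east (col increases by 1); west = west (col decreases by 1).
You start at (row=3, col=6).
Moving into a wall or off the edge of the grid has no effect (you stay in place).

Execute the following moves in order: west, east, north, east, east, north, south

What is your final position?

Answer: Final position: (row=4, col=6)

Derivation:
Start: (row=3, col=6)
  west (west): (row=3, col=6) -> (row=3, col=5)
  east (east): (row=3, col=5) -> (row=3, col=6)
  north (north): blocked, stay at (row=3, col=6)
  east (east): blocked, stay at (row=3, col=6)
  east (east): blocked, stay at (row=3, col=6)
  north (north): blocked, stay at (row=3, col=6)
  south (south): (row=3, col=6) -> (row=4, col=6)
Final: (row=4, col=6)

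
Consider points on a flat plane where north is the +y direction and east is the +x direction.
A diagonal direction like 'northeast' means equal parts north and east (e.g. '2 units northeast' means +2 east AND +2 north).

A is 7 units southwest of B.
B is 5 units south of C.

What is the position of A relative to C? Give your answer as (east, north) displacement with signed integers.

Answer: A is at (east=-7, north=-12) relative to C.

Derivation:
Place C at the origin (east=0, north=0).
  B is 5 units south of C: delta (east=+0, north=-5); B at (east=0, north=-5).
  A is 7 units southwest of B: delta (east=-7, north=-7); A at (east=-7, north=-12).
Therefore A relative to C: (east=-7, north=-12).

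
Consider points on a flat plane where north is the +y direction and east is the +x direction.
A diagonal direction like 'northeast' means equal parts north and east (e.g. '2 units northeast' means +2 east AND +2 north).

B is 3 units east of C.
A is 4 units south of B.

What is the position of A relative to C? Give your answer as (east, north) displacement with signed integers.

Answer: A is at (east=3, north=-4) relative to C.

Derivation:
Place C at the origin (east=0, north=0).
  B is 3 units east of C: delta (east=+3, north=+0); B at (east=3, north=0).
  A is 4 units south of B: delta (east=+0, north=-4); A at (east=3, north=-4).
Therefore A relative to C: (east=3, north=-4).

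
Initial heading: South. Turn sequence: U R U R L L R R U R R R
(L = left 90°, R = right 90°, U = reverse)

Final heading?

Answer: Final heading: East

Derivation:
Start: South
  U (U-turn (180°)) -> North
  R (right (90° clockwise)) -> East
  U (U-turn (180°)) -> West
  R (right (90° clockwise)) -> North
  L (left (90° counter-clockwise)) -> West
  L (left (90° counter-clockwise)) -> South
  R (right (90° clockwise)) -> West
  R (right (90° clockwise)) -> North
  U (U-turn (180°)) -> South
  R (right (90° clockwise)) -> West
  R (right (90° clockwise)) -> North
  R (right (90° clockwise)) -> East
Final: East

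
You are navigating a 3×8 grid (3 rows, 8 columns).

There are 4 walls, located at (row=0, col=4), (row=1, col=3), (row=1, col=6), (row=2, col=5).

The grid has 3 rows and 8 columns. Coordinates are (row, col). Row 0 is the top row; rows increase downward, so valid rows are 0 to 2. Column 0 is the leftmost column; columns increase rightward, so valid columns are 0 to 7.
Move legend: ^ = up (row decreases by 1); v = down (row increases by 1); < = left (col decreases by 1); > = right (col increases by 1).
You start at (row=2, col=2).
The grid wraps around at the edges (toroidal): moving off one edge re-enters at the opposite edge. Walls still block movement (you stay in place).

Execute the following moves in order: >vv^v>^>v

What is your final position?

Start: (row=2, col=2)
  > (right): (row=2, col=2) -> (row=2, col=3)
  v (down): (row=2, col=3) -> (row=0, col=3)
  v (down): blocked, stay at (row=0, col=3)
  ^ (up): (row=0, col=3) -> (row=2, col=3)
  v (down): (row=2, col=3) -> (row=0, col=3)
  > (right): blocked, stay at (row=0, col=3)
  ^ (up): (row=0, col=3) -> (row=2, col=3)
  > (right): (row=2, col=3) -> (row=2, col=4)
  v (down): blocked, stay at (row=2, col=4)
Final: (row=2, col=4)

Answer: Final position: (row=2, col=4)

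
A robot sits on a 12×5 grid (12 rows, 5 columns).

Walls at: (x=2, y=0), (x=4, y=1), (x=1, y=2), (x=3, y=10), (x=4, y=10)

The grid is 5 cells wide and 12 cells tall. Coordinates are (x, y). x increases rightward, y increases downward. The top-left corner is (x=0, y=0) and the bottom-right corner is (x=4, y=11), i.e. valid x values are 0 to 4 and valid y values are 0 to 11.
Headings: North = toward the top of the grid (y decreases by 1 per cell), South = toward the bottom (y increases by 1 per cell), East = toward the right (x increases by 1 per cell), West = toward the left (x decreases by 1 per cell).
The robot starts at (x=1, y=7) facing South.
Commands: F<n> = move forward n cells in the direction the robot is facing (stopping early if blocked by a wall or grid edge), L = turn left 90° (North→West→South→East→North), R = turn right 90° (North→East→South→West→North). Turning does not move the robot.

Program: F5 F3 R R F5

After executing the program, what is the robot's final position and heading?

Start: (x=1, y=7), facing South
  F5: move forward 4/5 (blocked), now at (x=1, y=11)
  F3: move forward 0/3 (blocked), now at (x=1, y=11)
  R: turn right, now facing West
  R: turn right, now facing North
  F5: move forward 5, now at (x=1, y=6)
Final: (x=1, y=6), facing North

Answer: Final position: (x=1, y=6), facing North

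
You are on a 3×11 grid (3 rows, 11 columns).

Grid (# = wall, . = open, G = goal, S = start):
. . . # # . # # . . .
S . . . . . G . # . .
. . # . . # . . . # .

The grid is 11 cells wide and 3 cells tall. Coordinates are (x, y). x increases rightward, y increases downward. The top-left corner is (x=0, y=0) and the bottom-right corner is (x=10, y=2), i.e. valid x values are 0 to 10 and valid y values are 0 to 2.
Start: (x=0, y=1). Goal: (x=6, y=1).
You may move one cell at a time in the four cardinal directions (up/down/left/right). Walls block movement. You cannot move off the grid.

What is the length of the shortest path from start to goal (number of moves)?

Answer: Shortest path length: 6

Derivation:
BFS from (x=0, y=1) until reaching (x=6, y=1):
  Distance 0: (x=0, y=1)
  Distance 1: (x=0, y=0), (x=1, y=1), (x=0, y=2)
  Distance 2: (x=1, y=0), (x=2, y=1), (x=1, y=2)
  Distance 3: (x=2, y=0), (x=3, y=1)
  Distance 4: (x=4, y=1), (x=3, y=2)
  Distance 5: (x=5, y=1), (x=4, y=2)
  Distance 6: (x=5, y=0), (x=6, y=1)  <- goal reached here
One shortest path (6 moves): (x=0, y=1) -> (x=1, y=1) -> (x=2, y=1) -> (x=3, y=1) -> (x=4, y=1) -> (x=5, y=1) -> (x=6, y=1)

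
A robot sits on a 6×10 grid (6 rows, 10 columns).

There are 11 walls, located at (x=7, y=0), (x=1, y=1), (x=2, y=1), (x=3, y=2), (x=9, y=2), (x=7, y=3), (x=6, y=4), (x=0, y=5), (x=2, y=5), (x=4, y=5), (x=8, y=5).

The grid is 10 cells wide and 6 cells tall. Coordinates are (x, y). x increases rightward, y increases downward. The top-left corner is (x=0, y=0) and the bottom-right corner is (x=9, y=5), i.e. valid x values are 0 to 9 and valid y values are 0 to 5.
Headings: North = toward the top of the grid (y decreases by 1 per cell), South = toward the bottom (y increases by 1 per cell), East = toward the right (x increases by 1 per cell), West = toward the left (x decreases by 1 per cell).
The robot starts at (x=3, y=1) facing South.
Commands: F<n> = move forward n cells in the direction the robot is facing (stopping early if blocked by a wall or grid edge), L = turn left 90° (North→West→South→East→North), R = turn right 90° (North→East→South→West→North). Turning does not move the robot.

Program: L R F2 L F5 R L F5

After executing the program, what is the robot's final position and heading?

Answer: Final position: (x=9, y=1), facing East

Derivation:
Start: (x=3, y=1), facing South
  L: turn left, now facing East
  R: turn right, now facing South
  F2: move forward 0/2 (blocked), now at (x=3, y=1)
  L: turn left, now facing East
  F5: move forward 5, now at (x=8, y=1)
  R: turn right, now facing South
  L: turn left, now facing East
  F5: move forward 1/5 (blocked), now at (x=9, y=1)
Final: (x=9, y=1), facing East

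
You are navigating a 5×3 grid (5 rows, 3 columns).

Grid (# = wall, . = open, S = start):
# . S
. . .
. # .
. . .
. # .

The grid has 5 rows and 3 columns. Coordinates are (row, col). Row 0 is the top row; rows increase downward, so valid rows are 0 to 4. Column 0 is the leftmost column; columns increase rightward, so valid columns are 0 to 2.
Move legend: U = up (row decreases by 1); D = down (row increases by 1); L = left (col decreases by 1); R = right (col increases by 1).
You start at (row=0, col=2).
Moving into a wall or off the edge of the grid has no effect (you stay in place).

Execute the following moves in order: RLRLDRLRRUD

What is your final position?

Start: (row=0, col=2)
  R (right): blocked, stay at (row=0, col=2)
  L (left): (row=0, col=2) -> (row=0, col=1)
  R (right): (row=0, col=1) -> (row=0, col=2)
  L (left): (row=0, col=2) -> (row=0, col=1)
  D (down): (row=0, col=1) -> (row=1, col=1)
  R (right): (row=1, col=1) -> (row=1, col=2)
  L (left): (row=1, col=2) -> (row=1, col=1)
  R (right): (row=1, col=1) -> (row=1, col=2)
  R (right): blocked, stay at (row=1, col=2)
  U (up): (row=1, col=2) -> (row=0, col=2)
  D (down): (row=0, col=2) -> (row=1, col=2)
Final: (row=1, col=2)

Answer: Final position: (row=1, col=2)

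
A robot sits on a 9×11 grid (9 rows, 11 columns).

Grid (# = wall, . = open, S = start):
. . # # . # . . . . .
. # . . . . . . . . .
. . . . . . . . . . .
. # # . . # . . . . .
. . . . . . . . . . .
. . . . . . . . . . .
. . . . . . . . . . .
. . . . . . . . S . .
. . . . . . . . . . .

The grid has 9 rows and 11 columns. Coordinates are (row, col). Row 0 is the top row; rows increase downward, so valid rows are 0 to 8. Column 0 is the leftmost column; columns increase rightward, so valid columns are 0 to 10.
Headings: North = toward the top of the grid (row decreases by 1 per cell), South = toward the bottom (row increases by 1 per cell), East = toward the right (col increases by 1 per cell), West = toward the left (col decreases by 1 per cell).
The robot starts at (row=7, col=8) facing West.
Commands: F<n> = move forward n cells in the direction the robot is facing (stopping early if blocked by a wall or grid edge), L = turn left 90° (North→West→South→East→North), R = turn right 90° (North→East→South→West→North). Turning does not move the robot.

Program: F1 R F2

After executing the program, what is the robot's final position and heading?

Start: (row=7, col=8), facing West
  F1: move forward 1, now at (row=7, col=7)
  R: turn right, now facing North
  F2: move forward 2, now at (row=5, col=7)
Final: (row=5, col=7), facing North

Answer: Final position: (row=5, col=7), facing North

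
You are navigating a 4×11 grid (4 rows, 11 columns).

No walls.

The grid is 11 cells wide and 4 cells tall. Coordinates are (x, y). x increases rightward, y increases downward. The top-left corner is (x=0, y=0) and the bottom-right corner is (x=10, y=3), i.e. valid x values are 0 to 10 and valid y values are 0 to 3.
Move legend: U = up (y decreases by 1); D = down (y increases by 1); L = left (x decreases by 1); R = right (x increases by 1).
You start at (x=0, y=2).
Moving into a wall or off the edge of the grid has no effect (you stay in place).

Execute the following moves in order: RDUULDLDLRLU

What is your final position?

Start: (x=0, y=2)
  R (right): (x=0, y=2) -> (x=1, y=2)
  D (down): (x=1, y=2) -> (x=1, y=3)
  U (up): (x=1, y=3) -> (x=1, y=2)
  U (up): (x=1, y=2) -> (x=1, y=1)
  L (left): (x=1, y=1) -> (x=0, y=1)
  D (down): (x=0, y=1) -> (x=0, y=2)
  L (left): blocked, stay at (x=0, y=2)
  D (down): (x=0, y=2) -> (x=0, y=3)
  L (left): blocked, stay at (x=0, y=3)
  R (right): (x=0, y=3) -> (x=1, y=3)
  L (left): (x=1, y=3) -> (x=0, y=3)
  U (up): (x=0, y=3) -> (x=0, y=2)
Final: (x=0, y=2)

Answer: Final position: (x=0, y=2)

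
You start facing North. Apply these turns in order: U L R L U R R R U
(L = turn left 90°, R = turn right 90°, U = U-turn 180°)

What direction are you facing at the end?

Answer: Final heading: North

Derivation:
Start: North
  U (U-turn (180°)) -> South
  L (left (90° counter-clockwise)) -> East
  R (right (90° clockwise)) -> South
  L (left (90° counter-clockwise)) -> East
  U (U-turn (180°)) -> West
  R (right (90° clockwise)) -> North
  R (right (90° clockwise)) -> East
  R (right (90° clockwise)) -> South
  U (U-turn (180°)) -> North
Final: North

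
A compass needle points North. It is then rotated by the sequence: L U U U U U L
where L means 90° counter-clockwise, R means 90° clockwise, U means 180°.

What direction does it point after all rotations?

Answer: Final heading: North

Derivation:
Start: North
  L (left (90° counter-clockwise)) -> West
  U (U-turn (180°)) -> East
  U (U-turn (180°)) -> West
  U (U-turn (180°)) -> East
  U (U-turn (180°)) -> West
  U (U-turn (180°)) -> East
  L (left (90° counter-clockwise)) -> North
Final: North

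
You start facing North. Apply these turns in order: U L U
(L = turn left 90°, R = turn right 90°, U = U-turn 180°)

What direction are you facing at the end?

Start: North
  U (U-turn (180°)) -> South
  L (left (90° counter-clockwise)) -> East
  U (U-turn (180°)) -> West
Final: West

Answer: Final heading: West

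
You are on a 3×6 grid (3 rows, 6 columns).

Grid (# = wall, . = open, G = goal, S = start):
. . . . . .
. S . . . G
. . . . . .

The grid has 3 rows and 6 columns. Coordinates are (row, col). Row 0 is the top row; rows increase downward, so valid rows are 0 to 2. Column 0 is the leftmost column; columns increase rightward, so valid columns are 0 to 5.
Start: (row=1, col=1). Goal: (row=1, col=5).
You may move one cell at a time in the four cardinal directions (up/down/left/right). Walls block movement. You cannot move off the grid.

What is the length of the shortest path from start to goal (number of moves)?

BFS from (row=1, col=1) until reaching (row=1, col=5):
  Distance 0: (row=1, col=1)
  Distance 1: (row=0, col=1), (row=1, col=0), (row=1, col=2), (row=2, col=1)
  Distance 2: (row=0, col=0), (row=0, col=2), (row=1, col=3), (row=2, col=0), (row=2, col=2)
  Distance 3: (row=0, col=3), (row=1, col=4), (row=2, col=3)
  Distance 4: (row=0, col=4), (row=1, col=5), (row=2, col=4)  <- goal reached here
One shortest path (4 moves): (row=1, col=1) -> (row=1, col=2) -> (row=1, col=3) -> (row=1, col=4) -> (row=1, col=5)

Answer: Shortest path length: 4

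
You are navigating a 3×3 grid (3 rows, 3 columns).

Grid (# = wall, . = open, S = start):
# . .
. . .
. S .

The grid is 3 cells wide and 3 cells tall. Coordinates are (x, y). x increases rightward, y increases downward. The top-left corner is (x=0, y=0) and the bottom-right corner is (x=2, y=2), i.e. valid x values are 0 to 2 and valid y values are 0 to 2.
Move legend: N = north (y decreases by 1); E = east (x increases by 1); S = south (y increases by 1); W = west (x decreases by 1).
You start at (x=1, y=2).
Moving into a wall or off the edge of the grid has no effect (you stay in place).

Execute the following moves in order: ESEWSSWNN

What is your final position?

Start: (x=1, y=2)
  E (east): (x=1, y=2) -> (x=2, y=2)
  S (south): blocked, stay at (x=2, y=2)
  E (east): blocked, stay at (x=2, y=2)
  W (west): (x=2, y=2) -> (x=1, y=2)
  S (south): blocked, stay at (x=1, y=2)
  S (south): blocked, stay at (x=1, y=2)
  W (west): (x=1, y=2) -> (x=0, y=2)
  N (north): (x=0, y=2) -> (x=0, y=1)
  N (north): blocked, stay at (x=0, y=1)
Final: (x=0, y=1)

Answer: Final position: (x=0, y=1)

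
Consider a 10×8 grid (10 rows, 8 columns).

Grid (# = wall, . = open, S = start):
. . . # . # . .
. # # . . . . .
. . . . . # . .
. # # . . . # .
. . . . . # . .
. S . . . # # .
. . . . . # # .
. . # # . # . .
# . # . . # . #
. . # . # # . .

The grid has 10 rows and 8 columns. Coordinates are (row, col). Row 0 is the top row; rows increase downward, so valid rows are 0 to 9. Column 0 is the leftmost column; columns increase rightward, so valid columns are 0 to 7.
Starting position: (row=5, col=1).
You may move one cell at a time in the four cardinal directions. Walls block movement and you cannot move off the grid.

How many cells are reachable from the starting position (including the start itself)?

BFS flood-fill from (row=5, col=1):
  Distance 0: (row=5, col=1)
  Distance 1: (row=4, col=1), (row=5, col=0), (row=5, col=2), (row=6, col=1)
  Distance 2: (row=4, col=0), (row=4, col=2), (row=5, col=3), (row=6, col=0), (row=6, col=2), (row=7, col=1)
  Distance 3: (row=3, col=0), (row=4, col=3), (row=5, col=4), (row=6, col=3), (row=7, col=0), (row=8, col=1)
  Distance 4: (row=2, col=0), (row=3, col=3), (row=4, col=4), (row=6, col=4), (row=9, col=1)
  Distance 5: (row=1, col=0), (row=2, col=1), (row=2, col=3), (row=3, col=4), (row=7, col=4), (row=9, col=0)
  Distance 6: (row=0, col=0), (row=1, col=3), (row=2, col=2), (row=2, col=4), (row=3, col=5), (row=8, col=4)
  Distance 7: (row=0, col=1), (row=1, col=4), (row=8, col=3)
  Distance 8: (row=0, col=2), (row=0, col=4), (row=1, col=5), (row=9, col=3)
  Distance 9: (row=1, col=6)
  Distance 10: (row=0, col=6), (row=1, col=7), (row=2, col=6)
  Distance 11: (row=0, col=7), (row=2, col=7)
  Distance 12: (row=3, col=7)
  Distance 13: (row=4, col=7)
  Distance 14: (row=4, col=6), (row=5, col=7)
  Distance 15: (row=6, col=7)
  Distance 16: (row=7, col=7)
  Distance 17: (row=7, col=6)
  Distance 18: (row=8, col=6)
  Distance 19: (row=9, col=6)
  Distance 20: (row=9, col=7)
Total reachable: 57 (grid has 57 open cells total)

Answer: Reachable cells: 57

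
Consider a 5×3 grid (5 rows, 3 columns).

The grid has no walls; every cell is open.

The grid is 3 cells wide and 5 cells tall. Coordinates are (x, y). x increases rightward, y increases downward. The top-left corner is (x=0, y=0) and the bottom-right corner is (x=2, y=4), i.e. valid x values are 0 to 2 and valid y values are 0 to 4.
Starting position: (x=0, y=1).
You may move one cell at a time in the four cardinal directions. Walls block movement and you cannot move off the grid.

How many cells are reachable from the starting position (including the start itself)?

BFS flood-fill from (x=0, y=1):
  Distance 0: (x=0, y=1)
  Distance 1: (x=0, y=0), (x=1, y=1), (x=0, y=2)
  Distance 2: (x=1, y=0), (x=2, y=1), (x=1, y=2), (x=0, y=3)
  Distance 3: (x=2, y=0), (x=2, y=2), (x=1, y=3), (x=0, y=4)
  Distance 4: (x=2, y=3), (x=1, y=4)
  Distance 5: (x=2, y=4)
Total reachable: 15 (grid has 15 open cells total)

Answer: Reachable cells: 15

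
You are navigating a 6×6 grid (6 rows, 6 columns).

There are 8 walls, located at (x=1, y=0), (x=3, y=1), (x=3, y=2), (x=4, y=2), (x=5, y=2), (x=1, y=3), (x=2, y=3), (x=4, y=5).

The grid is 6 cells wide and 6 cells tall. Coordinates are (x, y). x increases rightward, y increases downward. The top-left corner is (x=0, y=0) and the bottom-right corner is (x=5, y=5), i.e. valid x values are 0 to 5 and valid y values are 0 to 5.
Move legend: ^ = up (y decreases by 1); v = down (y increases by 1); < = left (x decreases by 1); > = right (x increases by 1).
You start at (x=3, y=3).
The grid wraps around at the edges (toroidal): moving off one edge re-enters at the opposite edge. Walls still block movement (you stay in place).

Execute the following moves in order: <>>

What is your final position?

Start: (x=3, y=3)
  < (left): blocked, stay at (x=3, y=3)
  > (right): (x=3, y=3) -> (x=4, y=3)
  > (right): (x=4, y=3) -> (x=5, y=3)
Final: (x=5, y=3)

Answer: Final position: (x=5, y=3)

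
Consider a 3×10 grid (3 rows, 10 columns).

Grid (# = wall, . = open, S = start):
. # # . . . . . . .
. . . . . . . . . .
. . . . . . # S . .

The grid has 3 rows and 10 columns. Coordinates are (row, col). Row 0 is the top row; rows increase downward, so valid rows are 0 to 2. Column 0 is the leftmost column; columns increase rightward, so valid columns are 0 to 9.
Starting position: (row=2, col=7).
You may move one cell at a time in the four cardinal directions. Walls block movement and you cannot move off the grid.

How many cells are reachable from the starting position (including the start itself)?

Answer: Reachable cells: 27

Derivation:
BFS flood-fill from (row=2, col=7):
  Distance 0: (row=2, col=7)
  Distance 1: (row=1, col=7), (row=2, col=8)
  Distance 2: (row=0, col=7), (row=1, col=6), (row=1, col=8), (row=2, col=9)
  Distance 3: (row=0, col=6), (row=0, col=8), (row=1, col=5), (row=1, col=9)
  Distance 4: (row=0, col=5), (row=0, col=9), (row=1, col=4), (row=2, col=5)
  Distance 5: (row=0, col=4), (row=1, col=3), (row=2, col=4)
  Distance 6: (row=0, col=3), (row=1, col=2), (row=2, col=3)
  Distance 7: (row=1, col=1), (row=2, col=2)
  Distance 8: (row=1, col=0), (row=2, col=1)
  Distance 9: (row=0, col=0), (row=2, col=0)
Total reachable: 27 (grid has 27 open cells total)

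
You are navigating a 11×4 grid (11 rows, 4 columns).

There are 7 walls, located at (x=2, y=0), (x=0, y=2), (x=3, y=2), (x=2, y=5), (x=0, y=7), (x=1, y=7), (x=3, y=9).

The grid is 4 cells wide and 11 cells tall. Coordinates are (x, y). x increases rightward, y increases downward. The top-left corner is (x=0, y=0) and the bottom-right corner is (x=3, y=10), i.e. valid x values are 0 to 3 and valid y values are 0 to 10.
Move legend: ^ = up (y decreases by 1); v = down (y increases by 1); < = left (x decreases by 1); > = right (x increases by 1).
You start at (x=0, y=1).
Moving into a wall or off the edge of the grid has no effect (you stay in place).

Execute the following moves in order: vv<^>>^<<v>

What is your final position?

Start: (x=0, y=1)
  v (down): blocked, stay at (x=0, y=1)
  v (down): blocked, stay at (x=0, y=1)
  < (left): blocked, stay at (x=0, y=1)
  ^ (up): (x=0, y=1) -> (x=0, y=0)
  > (right): (x=0, y=0) -> (x=1, y=0)
  > (right): blocked, stay at (x=1, y=0)
  ^ (up): blocked, stay at (x=1, y=0)
  < (left): (x=1, y=0) -> (x=0, y=0)
  < (left): blocked, stay at (x=0, y=0)
  v (down): (x=0, y=0) -> (x=0, y=1)
  > (right): (x=0, y=1) -> (x=1, y=1)
Final: (x=1, y=1)

Answer: Final position: (x=1, y=1)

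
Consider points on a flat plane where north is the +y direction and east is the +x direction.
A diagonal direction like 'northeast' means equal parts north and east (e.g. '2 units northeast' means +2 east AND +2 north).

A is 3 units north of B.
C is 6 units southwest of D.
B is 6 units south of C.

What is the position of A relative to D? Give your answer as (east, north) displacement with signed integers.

Answer: A is at (east=-6, north=-9) relative to D.

Derivation:
Place D at the origin (east=0, north=0).
  C is 6 units southwest of D: delta (east=-6, north=-6); C at (east=-6, north=-6).
  B is 6 units south of C: delta (east=+0, north=-6); B at (east=-6, north=-12).
  A is 3 units north of B: delta (east=+0, north=+3); A at (east=-6, north=-9).
Therefore A relative to D: (east=-6, north=-9).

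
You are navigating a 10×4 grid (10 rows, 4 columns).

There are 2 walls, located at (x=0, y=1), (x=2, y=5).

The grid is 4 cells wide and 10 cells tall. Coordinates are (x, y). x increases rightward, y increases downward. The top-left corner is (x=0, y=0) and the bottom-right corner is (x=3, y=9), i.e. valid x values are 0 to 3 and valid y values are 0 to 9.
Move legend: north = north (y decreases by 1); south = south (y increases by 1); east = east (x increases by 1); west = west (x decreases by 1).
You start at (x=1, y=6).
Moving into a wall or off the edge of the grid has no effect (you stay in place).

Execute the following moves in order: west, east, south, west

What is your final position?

Answer: Final position: (x=0, y=7)

Derivation:
Start: (x=1, y=6)
  west (west): (x=1, y=6) -> (x=0, y=6)
  east (east): (x=0, y=6) -> (x=1, y=6)
  south (south): (x=1, y=6) -> (x=1, y=7)
  west (west): (x=1, y=7) -> (x=0, y=7)
Final: (x=0, y=7)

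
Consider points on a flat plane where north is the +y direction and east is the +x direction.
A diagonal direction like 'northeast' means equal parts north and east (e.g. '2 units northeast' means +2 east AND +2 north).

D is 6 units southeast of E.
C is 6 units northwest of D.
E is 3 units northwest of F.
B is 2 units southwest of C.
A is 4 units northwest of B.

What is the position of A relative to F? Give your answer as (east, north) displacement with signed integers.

Answer: A is at (east=-9, north=5) relative to F.

Derivation:
Place F at the origin (east=0, north=0).
  E is 3 units northwest of F: delta (east=-3, north=+3); E at (east=-3, north=3).
  D is 6 units southeast of E: delta (east=+6, north=-6); D at (east=3, north=-3).
  C is 6 units northwest of D: delta (east=-6, north=+6); C at (east=-3, north=3).
  B is 2 units southwest of C: delta (east=-2, north=-2); B at (east=-5, north=1).
  A is 4 units northwest of B: delta (east=-4, north=+4); A at (east=-9, north=5).
Therefore A relative to F: (east=-9, north=5).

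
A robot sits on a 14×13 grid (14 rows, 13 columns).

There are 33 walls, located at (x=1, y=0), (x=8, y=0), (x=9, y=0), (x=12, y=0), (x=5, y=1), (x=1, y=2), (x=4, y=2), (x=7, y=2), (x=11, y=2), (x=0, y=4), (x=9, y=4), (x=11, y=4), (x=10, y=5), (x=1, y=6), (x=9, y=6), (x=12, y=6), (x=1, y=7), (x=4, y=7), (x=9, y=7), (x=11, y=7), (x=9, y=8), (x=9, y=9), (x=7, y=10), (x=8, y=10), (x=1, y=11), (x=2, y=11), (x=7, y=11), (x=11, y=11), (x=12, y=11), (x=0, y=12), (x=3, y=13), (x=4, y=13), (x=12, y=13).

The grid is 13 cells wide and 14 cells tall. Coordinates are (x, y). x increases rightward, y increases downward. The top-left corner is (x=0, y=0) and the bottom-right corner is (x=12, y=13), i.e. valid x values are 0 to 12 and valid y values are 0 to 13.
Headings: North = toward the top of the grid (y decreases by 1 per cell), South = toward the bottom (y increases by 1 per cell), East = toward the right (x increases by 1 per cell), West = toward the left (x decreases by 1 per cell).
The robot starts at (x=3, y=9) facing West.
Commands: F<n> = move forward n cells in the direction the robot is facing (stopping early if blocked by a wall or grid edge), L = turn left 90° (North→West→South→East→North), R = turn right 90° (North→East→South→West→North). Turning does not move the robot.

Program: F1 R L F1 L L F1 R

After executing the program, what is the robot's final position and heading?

Answer: Final position: (x=2, y=9), facing South

Derivation:
Start: (x=3, y=9), facing West
  F1: move forward 1, now at (x=2, y=9)
  R: turn right, now facing North
  L: turn left, now facing West
  F1: move forward 1, now at (x=1, y=9)
  L: turn left, now facing South
  L: turn left, now facing East
  F1: move forward 1, now at (x=2, y=9)
  R: turn right, now facing South
Final: (x=2, y=9), facing South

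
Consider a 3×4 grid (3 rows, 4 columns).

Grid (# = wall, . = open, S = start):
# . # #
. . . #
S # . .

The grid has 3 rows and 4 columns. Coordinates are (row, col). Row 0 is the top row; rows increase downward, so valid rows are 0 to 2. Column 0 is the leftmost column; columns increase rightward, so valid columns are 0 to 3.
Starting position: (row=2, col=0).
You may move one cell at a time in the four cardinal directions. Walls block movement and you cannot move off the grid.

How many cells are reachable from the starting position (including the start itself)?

Answer: Reachable cells: 7

Derivation:
BFS flood-fill from (row=2, col=0):
  Distance 0: (row=2, col=0)
  Distance 1: (row=1, col=0)
  Distance 2: (row=1, col=1)
  Distance 3: (row=0, col=1), (row=1, col=2)
  Distance 4: (row=2, col=2)
  Distance 5: (row=2, col=3)
Total reachable: 7 (grid has 7 open cells total)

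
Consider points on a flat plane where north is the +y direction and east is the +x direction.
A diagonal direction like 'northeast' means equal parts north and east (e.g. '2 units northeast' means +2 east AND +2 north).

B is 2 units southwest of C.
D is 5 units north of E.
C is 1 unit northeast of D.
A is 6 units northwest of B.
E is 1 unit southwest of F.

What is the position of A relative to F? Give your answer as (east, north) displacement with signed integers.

Place F at the origin (east=0, north=0).
  E is 1 unit southwest of F: delta (east=-1, north=-1); E at (east=-1, north=-1).
  D is 5 units north of E: delta (east=+0, north=+5); D at (east=-1, north=4).
  C is 1 unit northeast of D: delta (east=+1, north=+1); C at (east=0, north=5).
  B is 2 units southwest of C: delta (east=-2, north=-2); B at (east=-2, north=3).
  A is 6 units northwest of B: delta (east=-6, north=+6); A at (east=-8, north=9).
Therefore A relative to F: (east=-8, north=9).

Answer: A is at (east=-8, north=9) relative to F.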